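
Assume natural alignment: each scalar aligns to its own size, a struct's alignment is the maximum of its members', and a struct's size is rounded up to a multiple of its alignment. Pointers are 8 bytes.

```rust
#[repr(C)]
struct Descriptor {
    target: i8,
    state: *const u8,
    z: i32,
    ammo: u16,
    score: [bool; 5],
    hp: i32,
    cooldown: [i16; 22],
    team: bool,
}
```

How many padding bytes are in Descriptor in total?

0..1  target  (1B, 1-aligned)
1..8  -- padding (7B)
8..16  state  (8B, 8-aligned)
16..20  z  (4B, 4-aligned)
20..22  ammo  (2B, 2-aligned)
22..27  score  (5B, 1-aligned)
27..28  -- padding (1B)
28..32  hp  (4B, 4-aligned)
32..76  cooldown  (44B, 2-aligned)
76..77  team  (1B, 1-aligned)
77..80  -- tail padding (3B)
sizeof = 80, alignof = 8
data bytes 69, size 80 → padding 11

11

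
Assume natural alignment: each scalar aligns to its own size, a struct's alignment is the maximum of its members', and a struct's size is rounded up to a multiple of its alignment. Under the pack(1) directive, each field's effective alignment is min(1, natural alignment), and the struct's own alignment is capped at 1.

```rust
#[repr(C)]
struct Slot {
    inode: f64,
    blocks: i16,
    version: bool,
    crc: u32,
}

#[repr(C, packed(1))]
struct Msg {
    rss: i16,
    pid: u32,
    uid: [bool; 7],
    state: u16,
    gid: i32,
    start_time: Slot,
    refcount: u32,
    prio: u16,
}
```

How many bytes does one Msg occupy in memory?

Slot: 0..8  inode  (8B, 8-aligned); 8..10  blocks  (2B, 2-aligned); 10..11  version  (1B, 1-aligned); 11..12  -- padding (1B); 12..16  crc  (4B, 4-aligned); sizeof = 16, alignof = 8
0..2  rss  (2B, 1-aligned)
2..6  pid  (4B, 1-aligned)
6..13  uid  (7B, 1-aligned)
13..15  state  (2B, 1-aligned)
15..19  gid  (4B, 1-aligned)
19..35  start_time  (16B, 1-aligned)
35..39  refcount  (4B, 1-aligned)
39..41  prio  (2B, 1-aligned)
sizeof = 41, alignof = 1

41 bytes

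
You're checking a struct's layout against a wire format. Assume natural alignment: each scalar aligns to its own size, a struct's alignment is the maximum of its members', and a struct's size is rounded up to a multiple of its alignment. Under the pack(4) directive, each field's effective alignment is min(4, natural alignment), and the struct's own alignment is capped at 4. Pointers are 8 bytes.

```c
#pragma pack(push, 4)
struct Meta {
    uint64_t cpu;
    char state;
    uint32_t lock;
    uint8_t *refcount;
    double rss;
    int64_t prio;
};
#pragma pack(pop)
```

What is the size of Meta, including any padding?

40 bytes

0..8  cpu  (8B, 4-aligned)
8..9  state  (1B, 1-aligned)
9..12  -- padding (3B)
12..16  lock  (4B, 4-aligned)
16..24  refcount  (8B, 4-aligned)
24..32  rss  (8B, 4-aligned)
32..40  prio  (8B, 4-aligned)
sizeof = 40, alignof = 4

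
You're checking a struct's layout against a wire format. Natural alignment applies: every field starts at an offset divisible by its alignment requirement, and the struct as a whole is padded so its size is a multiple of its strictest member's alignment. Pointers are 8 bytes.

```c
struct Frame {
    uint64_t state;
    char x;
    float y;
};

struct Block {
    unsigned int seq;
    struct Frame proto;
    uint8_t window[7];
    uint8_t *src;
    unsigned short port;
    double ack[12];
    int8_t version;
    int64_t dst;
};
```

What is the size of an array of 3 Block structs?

Frame: state at 0 (size 8, align 8) → ends 8; x at 8 (size 1, align 1) → ends 9; pad 3 to align 4 for y; y at 12 (size 4, align 4) → ends 16; total 16 bytes, alignment 8
seq at 0 (size 4, align 4) → ends 4
pad 4 to align 8 for proto
proto at 8 (size 16, align 8) → ends 24
window at 24 (size 7, align 1) → ends 31
pad 1 to align 8 for src
src at 32 (size 8, align 8) → ends 40
port at 40 (size 2, align 2) → ends 42
pad 6 to align 8 for ack
ack at 48 (size 96, align 8) → ends 144
version at 144 (size 1, align 1) → ends 145
pad 7 to align 8 for dst
dst at 152 (size 8, align 8) → ends 160
total 160 bytes, alignment 8
array of 3: 3 × 160 = 480

480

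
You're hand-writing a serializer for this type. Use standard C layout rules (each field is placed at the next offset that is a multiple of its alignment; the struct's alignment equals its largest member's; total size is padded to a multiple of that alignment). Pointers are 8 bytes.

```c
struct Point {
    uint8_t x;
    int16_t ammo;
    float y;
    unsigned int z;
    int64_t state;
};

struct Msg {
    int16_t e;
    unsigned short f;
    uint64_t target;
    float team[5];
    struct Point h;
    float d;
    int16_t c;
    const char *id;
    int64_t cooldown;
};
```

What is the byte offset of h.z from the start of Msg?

48

Point: x at 0 (size 1, align 1) → ends 1; pad 1 to align 2 for ammo; ammo at 2 (size 2, align 2) → ends 4; y at 4 (size 4, align 4) → ends 8; z at 8 (size 4, align 4) → ends 12; pad 4 to align 8 for state; state at 16 (size 8, align 8) → ends 24; total 24 bytes, alignment 8
e at 0 (size 2, align 2) → ends 2
f at 2 (size 2, align 2) → ends 4
pad 4 to align 8 for target
target at 8 (size 8, align 8) → ends 16
team at 16 (size 20, align 4) → ends 36
pad 4 to align 8 for h
h at 40 (size 24, align 8) → ends 64
within Point: z at 8
40 + 8 = 48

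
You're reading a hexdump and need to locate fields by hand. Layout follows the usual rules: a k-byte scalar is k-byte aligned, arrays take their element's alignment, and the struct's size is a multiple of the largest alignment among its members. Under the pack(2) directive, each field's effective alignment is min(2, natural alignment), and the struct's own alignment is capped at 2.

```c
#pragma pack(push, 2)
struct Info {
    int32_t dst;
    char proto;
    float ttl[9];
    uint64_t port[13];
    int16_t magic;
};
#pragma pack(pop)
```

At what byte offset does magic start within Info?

dst at 0 (size 4, align 2) → ends 4
proto at 4 (size 1, align 1) → ends 5
pad 1 to align 2 for ttl
ttl at 6 (size 36, align 2) → ends 42
port at 42 (size 104, align 2) → ends 146
magic at 146 (size 2, align 2) → ends 148

146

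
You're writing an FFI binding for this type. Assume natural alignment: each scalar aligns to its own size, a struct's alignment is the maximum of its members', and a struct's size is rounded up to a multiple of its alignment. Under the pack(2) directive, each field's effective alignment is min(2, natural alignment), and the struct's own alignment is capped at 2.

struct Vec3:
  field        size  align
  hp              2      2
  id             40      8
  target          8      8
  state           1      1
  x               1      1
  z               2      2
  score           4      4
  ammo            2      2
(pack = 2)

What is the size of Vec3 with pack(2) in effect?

0..2  hp  (2B, 2-aligned)
2..42  id  (40B, 2-aligned)
42..50  target  (8B, 2-aligned)
50..51  state  (1B, 1-aligned)
51..52  x  (1B, 1-aligned)
52..54  z  (2B, 2-aligned)
54..58  score  (4B, 2-aligned)
58..60  ammo  (2B, 2-aligned)
sizeof = 60, alignof = 2

60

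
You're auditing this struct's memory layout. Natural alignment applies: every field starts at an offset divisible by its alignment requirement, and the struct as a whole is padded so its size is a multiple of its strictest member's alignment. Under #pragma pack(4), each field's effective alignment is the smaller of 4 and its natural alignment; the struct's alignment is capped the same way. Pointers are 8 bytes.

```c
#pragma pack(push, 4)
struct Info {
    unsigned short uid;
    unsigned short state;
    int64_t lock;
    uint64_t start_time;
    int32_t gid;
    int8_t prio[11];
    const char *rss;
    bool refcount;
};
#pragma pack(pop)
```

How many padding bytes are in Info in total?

@0: uid [2B, align 2] → 2
@2: state [2B, align 2] → 4
@4: lock [8B, align 4] → 12
@12: start_time [8B, align 4] → 20
@20: gid [4B, align 4] → 24
@24: prio [11B, align 1] → 35
+1 pad (align 4)
@36: rss [8B, align 4] → 44
@44: refcount [1B, align 1] → 45
+3 tail pad (align 4)
size 48, align 4
data bytes 44, size 48 → padding 4

4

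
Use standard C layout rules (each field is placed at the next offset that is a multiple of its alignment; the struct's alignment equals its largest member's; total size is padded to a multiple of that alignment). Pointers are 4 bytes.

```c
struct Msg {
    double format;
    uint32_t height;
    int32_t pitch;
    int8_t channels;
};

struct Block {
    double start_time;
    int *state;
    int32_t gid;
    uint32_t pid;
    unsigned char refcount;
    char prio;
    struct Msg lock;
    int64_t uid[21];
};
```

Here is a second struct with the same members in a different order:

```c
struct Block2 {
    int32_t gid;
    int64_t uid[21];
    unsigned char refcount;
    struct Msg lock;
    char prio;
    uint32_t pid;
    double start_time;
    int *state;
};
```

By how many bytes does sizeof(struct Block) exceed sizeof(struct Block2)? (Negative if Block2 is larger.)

Msg: @0: format [8B, align 8] → 8; @8: height [4B, align 4] → 12; @12: pitch [4B, align 4] → 16; @16: channels [1B, align 1] → 17; +7 tail pad (align 8); size 24, align 8
@0: start_time [8B, align 8] → 8
@8: state [4B, align 4] → 12
@12: gid [4B, align 4] → 16
@16: pid [4B, align 4] → 20
@20: refcount [1B, align 1] → 21
@21: prio [1B, align 1] → 22
+2 pad (align 8)
@24: lock [24B, align 8] → 48
@48: uid [168B, align 8] → 216
size 216, align 8
— Block2 —
@0: gid [4B, align 4] → 4
+4 pad (align 8)
@8: uid [168B, align 8] → 176
@176: refcount [1B, align 1] → 177
+7 pad (align 8)
@184: lock [24B, align 8] → 208
@208: prio [1B, align 1] → 209
+3 pad (align 4)
@212: pid [4B, align 4] → 216
@216: start_time [8B, align 8] → 224
@224: state [4B, align 4] → 228
+4 tail pad (align 8)
size 232, align 8
216 − 232 = -16

-16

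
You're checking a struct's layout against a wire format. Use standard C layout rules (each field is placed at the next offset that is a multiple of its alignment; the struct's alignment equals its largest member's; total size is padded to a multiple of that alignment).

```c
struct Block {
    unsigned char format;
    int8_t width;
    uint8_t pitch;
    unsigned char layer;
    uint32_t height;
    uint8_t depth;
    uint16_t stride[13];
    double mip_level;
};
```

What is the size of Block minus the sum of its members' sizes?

format at 0 (size 1, align 1) → ends 1
width at 1 (size 1, align 1) → ends 2
pitch at 2 (size 1, align 1) → ends 3
layer at 3 (size 1, align 1) → ends 4
height at 4 (size 4, align 4) → ends 8
depth at 8 (size 1, align 1) → ends 9
pad 1 to align 2 for stride
stride at 10 (size 26, align 2) → ends 36
pad 4 to align 8 for mip_level
mip_level at 40 (size 8, align 8) → ends 48
total 48 bytes, alignment 8
data bytes 43, size 48 → padding 5

5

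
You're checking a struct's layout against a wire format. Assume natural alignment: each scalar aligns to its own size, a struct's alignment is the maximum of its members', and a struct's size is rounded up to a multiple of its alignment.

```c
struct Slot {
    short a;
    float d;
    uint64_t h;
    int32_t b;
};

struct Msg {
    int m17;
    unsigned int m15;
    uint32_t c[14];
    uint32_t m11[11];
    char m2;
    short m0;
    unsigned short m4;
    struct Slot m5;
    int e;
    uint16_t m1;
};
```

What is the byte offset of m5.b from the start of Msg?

136

Slot: @0: a [2B, align 2] → 2; +2 pad (align 4); @4: d [4B, align 4] → 8; @8: h [8B, align 8] → 16; @16: b [4B, align 4] → 20; +4 tail pad (align 8); size 24, align 8
@0: m17 [4B, align 4] → 4
@4: m15 [4B, align 4] → 8
@8: c [56B, align 4] → 64
@64: m11 [44B, align 4] → 108
@108: m2 [1B, align 1] → 109
+1 pad (align 2)
@110: m0 [2B, align 2] → 112
@112: m4 [2B, align 2] → 114
+6 pad (align 8)
@120: m5 [24B, align 8] → 144
within Slot: b at 16
120 + 16 = 136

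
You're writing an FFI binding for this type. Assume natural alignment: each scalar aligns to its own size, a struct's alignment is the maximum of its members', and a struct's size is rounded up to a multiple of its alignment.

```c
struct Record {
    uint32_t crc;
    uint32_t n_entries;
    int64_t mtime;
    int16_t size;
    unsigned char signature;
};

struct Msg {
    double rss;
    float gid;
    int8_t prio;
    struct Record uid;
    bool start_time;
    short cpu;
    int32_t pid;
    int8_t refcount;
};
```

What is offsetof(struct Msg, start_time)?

Record: 0..4  crc  (4B, 4-aligned); 4..8  n_entries  (4B, 4-aligned); 8..16  mtime  (8B, 8-aligned); 16..18  size  (2B, 2-aligned); 18..19  signature  (1B, 1-aligned); 19..24  -- tail padding (5B); sizeof = 24, alignof = 8
0..8  rss  (8B, 8-aligned)
8..12  gid  (4B, 4-aligned)
12..13  prio  (1B, 1-aligned)
13..16  -- padding (3B)
16..40  uid  (24B, 8-aligned)
40..41  start_time  (1B, 1-aligned)

40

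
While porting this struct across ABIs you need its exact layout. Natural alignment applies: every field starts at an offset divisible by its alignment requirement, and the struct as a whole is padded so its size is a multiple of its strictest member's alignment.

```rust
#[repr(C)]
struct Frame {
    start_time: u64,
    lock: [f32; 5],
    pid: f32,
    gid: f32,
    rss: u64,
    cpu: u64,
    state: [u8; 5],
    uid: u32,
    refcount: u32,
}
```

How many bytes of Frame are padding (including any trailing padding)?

7

0..8  start_time  (8B, 8-aligned)
8..28  lock  (20B, 4-aligned)
28..32  pid  (4B, 4-aligned)
32..36  gid  (4B, 4-aligned)
36..40  -- padding (4B)
40..48  rss  (8B, 8-aligned)
48..56  cpu  (8B, 8-aligned)
56..61  state  (5B, 1-aligned)
61..64  -- padding (3B)
64..68  uid  (4B, 4-aligned)
68..72  refcount  (4B, 4-aligned)
sizeof = 72, alignof = 8
data bytes 65, size 72 → padding 7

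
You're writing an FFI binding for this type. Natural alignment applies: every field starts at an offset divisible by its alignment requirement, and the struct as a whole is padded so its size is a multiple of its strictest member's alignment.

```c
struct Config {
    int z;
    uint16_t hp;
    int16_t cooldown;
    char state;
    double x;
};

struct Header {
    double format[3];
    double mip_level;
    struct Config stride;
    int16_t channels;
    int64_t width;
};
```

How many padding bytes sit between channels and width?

Config: 0..4  z  (4B, 4-aligned); 4..6  hp  (2B, 2-aligned); 6..8  cooldown  (2B, 2-aligned); 8..9  state  (1B, 1-aligned); 9..16  -- padding (7B); 16..24  x  (8B, 8-aligned); sizeof = 24, alignof = 8
0..24  format  (24B, 8-aligned)
24..32  mip_level  (8B, 8-aligned)
32..56  stride  (24B, 8-aligned)
56..58  channels  (2B, 2-aligned)
58..64  -- padding (6B)
64..72  width  (8B, 8-aligned)

6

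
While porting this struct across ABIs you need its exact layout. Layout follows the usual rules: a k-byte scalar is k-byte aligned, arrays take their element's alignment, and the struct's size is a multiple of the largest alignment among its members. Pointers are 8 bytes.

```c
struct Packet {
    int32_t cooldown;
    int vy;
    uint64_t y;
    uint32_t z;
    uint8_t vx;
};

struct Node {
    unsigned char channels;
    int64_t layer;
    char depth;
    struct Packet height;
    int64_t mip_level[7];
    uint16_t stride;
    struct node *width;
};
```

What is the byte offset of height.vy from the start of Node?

28

Packet: cooldown at 0 (size 4, align 4) → ends 4; vy at 4 (size 4, align 4) → ends 8; y at 8 (size 8, align 8) → ends 16; z at 16 (size 4, align 4) → ends 20; vx at 20 (size 1, align 1) → ends 21; tail pad 3 to reach multiple of 8; total 24 bytes, alignment 8
channels at 0 (size 1, align 1) → ends 1
pad 7 to align 8 for layer
layer at 8 (size 8, align 8) → ends 16
depth at 16 (size 1, align 1) → ends 17
pad 7 to align 8 for height
height at 24 (size 24, align 8) → ends 48
within Packet: vy at 4
24 + 4 = 28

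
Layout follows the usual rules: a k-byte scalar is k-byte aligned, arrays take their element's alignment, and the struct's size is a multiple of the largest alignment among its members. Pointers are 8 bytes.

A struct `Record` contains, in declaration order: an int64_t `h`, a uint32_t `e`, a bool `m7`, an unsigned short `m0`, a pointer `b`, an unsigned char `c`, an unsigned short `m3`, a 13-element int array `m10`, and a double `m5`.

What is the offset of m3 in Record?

h at 0 (size 8, align 8) → ends 8
e at 8 (size 4, align 4) → ends 12
m7 at 12 (size 1, align 1) → ends 13
pad 1 to align 2 for m0
m0 at 14 (size 2, align 2) → ends 16
b at 16 (size 8, align 8) → ends 24
c at 24 (size 1, align 1) → ends 25
pad 1 to align 2 for m3
m3 at 26 (size 2, align 2) → ends 28

26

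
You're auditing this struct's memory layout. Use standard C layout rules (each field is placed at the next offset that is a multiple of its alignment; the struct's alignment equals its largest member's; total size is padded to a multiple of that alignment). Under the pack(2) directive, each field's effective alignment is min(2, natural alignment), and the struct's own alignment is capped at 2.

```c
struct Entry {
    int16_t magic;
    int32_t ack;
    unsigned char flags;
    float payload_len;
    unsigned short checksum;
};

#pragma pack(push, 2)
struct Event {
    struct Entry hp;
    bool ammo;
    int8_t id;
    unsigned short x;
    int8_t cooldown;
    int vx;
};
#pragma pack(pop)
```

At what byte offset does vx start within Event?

Entry: magic at 0 (size 2, align 2) → ends 2; pad 2 to align 4 for ack; ack at 4 (size 4, align 4) → ends 8; flags at 8 (size 1, align 1) → ends 9; pad 3 to align 4 for payload_len; payload_len at 12 (size 4, align 4) → ends 16; checksum at 16 (size 2, align 2) → ends 18; tail pad 2 to reach multiple of 4; total 20 bytes, alignment 4
hp at 0 (size 20, align 2) → ends 20
ammo at 20 (size 1, align 1) → ends 21
id at 21 (size 1, align 1) → ends 22
x at 22 (size 2, align 2) → ends 24
cooldown at 24 (size 1, align 1) → ends 25
pad 1 to align 2 for vx
vx at 26 (size 4, align 2) → ends 30

26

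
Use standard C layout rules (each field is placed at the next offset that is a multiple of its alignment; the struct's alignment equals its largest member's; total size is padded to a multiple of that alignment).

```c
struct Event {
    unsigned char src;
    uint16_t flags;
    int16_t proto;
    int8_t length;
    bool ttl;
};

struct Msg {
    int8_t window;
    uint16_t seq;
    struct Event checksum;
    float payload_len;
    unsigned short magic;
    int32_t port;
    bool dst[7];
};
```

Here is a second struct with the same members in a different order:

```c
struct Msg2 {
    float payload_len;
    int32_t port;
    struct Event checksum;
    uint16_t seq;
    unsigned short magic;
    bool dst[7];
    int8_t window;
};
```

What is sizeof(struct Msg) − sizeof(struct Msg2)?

Event: @0: src [1B, align 1] → 1; +1 pad (align 2); @2: flags [2B, align 2] → 4; @4: proto [2B, align 2] → 6; @6: length [1B, align 1] → 7; @7: ttl [1B, align 1] → 8; size 8, align 2
@0: window [1B, align 1] → 1
+1 pad (align 2)
@2: seq [2B, align 2] → 4
@4: checksum [8B, align 2] → 12
@12: payload_len [4B, align 4] → 16
@16: magic [2B, align 2] → 18
+2 pad (align 4)
@20: port [4B, align 4] → 24
@24: dst [7B, align 1] → 31
+1 tail pad (align 4)
size 32, align 4
— Msg2 —
@0: payload_len [4B, align 4] → 4
@4: port [4B, align 4] → 8
@8: checksum [8B, align 2] → 16
@16: seq [2B, align 2] → 18
@18: magic [2B, align 2] → 20
@20: dst [7B, align 1] → 27
@27: window [1B, align 1] → 28
size 28, align 4
32 − 28 = 4

4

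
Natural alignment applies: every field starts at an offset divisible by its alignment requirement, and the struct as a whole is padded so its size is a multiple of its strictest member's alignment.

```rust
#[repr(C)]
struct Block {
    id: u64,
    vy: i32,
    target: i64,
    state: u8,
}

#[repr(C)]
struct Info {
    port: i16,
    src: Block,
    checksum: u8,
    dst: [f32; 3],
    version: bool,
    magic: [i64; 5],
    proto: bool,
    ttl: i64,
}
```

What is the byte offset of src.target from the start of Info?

Block: 0..8  id  (8B, 8-aligned); 8..12  vy  (4B, 4-aligned); 12..16  -- padding (4B); 16..24  target  (8B, 8-aligned); 24..25  state  (1B, 1-aligned); 25..32  -- tail padding (7B); sizeof = 32, alignof = 8
0..2  port  (2B, 2-aligned)
2..8  -- padding (6B)
8..40  src  (32B, 8-aligned)
within Block: target at 16
8 + 16 = 24

24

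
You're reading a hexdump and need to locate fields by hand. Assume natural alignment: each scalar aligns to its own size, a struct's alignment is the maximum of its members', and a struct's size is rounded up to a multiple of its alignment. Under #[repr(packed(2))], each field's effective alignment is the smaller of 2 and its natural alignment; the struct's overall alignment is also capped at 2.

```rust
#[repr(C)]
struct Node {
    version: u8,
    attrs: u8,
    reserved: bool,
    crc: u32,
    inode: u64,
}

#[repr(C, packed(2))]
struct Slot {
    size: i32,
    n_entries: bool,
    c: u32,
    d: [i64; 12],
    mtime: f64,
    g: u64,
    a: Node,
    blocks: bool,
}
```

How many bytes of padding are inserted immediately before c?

1

Node: 0..1  version  (1B, 1-aligned); 1..2  attrs  (1B, 1-aligned); 2..3  reserved  (1B, 1-aligned); 3..4  -- padding (1B); 4..8  crc  (4B, 4-aligned); 8..16  inode  (8B, 8-aligned); sizeof = 16, alignof = 8
0..4  size  (4B, 2-aligned)
4..5  n_entries  (1B, 1-aligned)
5..6  -- padding (1B)
6..10  c  (4B, 2-aligned)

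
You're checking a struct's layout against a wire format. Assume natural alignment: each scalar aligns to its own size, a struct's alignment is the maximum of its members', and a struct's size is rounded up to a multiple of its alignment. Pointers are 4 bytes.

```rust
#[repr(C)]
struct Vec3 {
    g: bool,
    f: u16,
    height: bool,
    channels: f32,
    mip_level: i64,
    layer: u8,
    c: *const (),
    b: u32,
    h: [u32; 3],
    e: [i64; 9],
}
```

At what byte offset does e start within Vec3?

48

@0: g [1B, align 1] → 1
+1 pad (align 2)
@2: f [2B, align 2] → 4
@4: height [1B, align 1] → 5
+3 pad (align 4)
@8: channels [4B, align 4] → 12
+4 pad (align 8)
@16: mip_level [8B, align 8] → 24
@24: layer [1B, align 1] → 25
+3 pad (align 4)
@28: c [4B, align 4] → 32
@32: b [4B, align 4] → 36
@36: h [12B, align 4] → 48
@48: e [72B, align 8] → 120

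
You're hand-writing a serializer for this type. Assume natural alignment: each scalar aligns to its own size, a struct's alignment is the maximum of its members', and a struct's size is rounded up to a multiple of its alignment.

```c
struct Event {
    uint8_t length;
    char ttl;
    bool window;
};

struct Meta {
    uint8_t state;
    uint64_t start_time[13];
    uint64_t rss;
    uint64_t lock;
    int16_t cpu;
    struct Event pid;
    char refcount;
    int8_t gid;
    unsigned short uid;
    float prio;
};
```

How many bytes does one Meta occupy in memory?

144

Event: @0: length [1B, align 1] → 1; @1: ttl [1B, align 1] → 2; @2: window [1B, align 1] → 3; size 3, align 1
@0: state [1B, align 1] → 1
+7 pad (align 8)
@8: start_time [104B, align 8] → 112
@112: rss [8B, align 8] → 120
@120: lock [8B, align 8] → 128
@128: cpu [2B, align 2] → 130
@130: pid [3B, align 1] → 133
@133: refcount [1B, align 1] → 134
@134: gid [1B, align 1] → 135
+1 pad (align 2)
@136: uid [2B, align 2] → 138
+2 pad (align 4)
@140: prio [4B, align 4] → 144
size 144, align 8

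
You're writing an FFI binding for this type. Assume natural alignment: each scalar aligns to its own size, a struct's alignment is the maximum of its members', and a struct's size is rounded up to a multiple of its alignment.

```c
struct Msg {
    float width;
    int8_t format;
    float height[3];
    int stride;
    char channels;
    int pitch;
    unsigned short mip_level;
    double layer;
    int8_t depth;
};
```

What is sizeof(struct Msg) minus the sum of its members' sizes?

width at 0 (size 4, align 4) → ends 4
format at 4 (size 1, align 1) → ends 5
pad 3 to align 4 for height
height at 8 (size 12, align 4) → ends 20
stride at 20 (size 4, align 4) → ends 24
channels at 24 (size 1, align 1) → ends 25
pad 3 to align 4 for pitch
pitch at 28 (size 4, align 4) → ends 32
mip_level at 32 (size 2, align 2) → ends 34
pad 6 to align 8 for layer
layer at 40 (size 8, align 8) → ends 48
depth at 48 (size 1, align 1) → ends 49
tail pad 7 to reach multiple of 8
total 56 bytes, alignment 8
data bytes 37, size 56 → padding 19

19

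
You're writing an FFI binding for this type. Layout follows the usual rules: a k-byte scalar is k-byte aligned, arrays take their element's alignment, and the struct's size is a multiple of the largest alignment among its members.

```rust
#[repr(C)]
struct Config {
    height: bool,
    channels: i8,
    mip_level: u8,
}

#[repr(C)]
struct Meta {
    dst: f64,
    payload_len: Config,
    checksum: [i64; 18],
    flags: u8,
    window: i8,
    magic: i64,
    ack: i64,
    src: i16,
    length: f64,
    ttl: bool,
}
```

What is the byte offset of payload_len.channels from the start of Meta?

9

Config: 0..1  height  (1B, 1-aligned); 1..2  channels  (1B, 1-aligned); 2..3  mip_level  (1B, 1-aligned); sizeof = 3, alignof = 1
0..8  dst  (8B, 8-aligned)
8..11  payload_len  (3B, 1-aligned)
within Config: channels at 1
8 + 1 = 9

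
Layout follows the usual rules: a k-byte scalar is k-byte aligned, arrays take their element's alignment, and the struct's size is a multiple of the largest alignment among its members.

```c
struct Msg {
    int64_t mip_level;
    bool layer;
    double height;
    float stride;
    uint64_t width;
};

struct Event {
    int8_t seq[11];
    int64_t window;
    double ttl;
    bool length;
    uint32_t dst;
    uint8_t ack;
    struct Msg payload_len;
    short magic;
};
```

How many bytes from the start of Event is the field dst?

Msg: @0: mip_level [8B, align 8] → 8; @8: layer [1B, align 1] → 9; +7 pad (align 8); @16: height [8B, align 8] → 24; @24: stride [4B, align 4] → 28; +4 pad (align 8); @32: width [8B, align 8] → 40; size 40, align 8
@0: seq [11B, align 1] → 11
+5 pad (align 8)
@16: window [8B, align 8] → 24
@24: ttl [8B, align 8] → 32
@32: length [1B, align 1] → 33
+3 pad (align 4)
@36: dst [4B, align 4] → 40

36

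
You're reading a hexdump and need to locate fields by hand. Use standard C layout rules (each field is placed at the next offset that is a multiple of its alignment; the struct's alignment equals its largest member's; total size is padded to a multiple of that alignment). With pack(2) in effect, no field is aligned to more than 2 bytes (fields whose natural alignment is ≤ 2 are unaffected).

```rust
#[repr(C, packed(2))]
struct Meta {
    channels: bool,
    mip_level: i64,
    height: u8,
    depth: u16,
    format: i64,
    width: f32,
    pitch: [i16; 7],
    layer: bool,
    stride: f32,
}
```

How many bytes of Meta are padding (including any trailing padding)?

channels at 0 (size 1, align 1) → ends 1
pad 1 to align 2 for mip_level
mip_level at 2 (size 8, align 2) → ends 10
height at 10 (size 1, align 1) → ends 11
pad 1 to align 2 for depth
depth at 12 (size 2, align 2) → ends 14
format at 14 (size 8, align 2) → ends 22
width at 22 (size 4, align 2) → ends 26
pitch at 26 (size 14, align 2) → ends 40
layer at 40 (size 1, align 1) → ends 41
pad 1 to align 2 for stride
stride at 42 (size 4, align 2) → ends 46
total 46 bytes, alignment 2
data bytes 43, size 46 → padding 3

3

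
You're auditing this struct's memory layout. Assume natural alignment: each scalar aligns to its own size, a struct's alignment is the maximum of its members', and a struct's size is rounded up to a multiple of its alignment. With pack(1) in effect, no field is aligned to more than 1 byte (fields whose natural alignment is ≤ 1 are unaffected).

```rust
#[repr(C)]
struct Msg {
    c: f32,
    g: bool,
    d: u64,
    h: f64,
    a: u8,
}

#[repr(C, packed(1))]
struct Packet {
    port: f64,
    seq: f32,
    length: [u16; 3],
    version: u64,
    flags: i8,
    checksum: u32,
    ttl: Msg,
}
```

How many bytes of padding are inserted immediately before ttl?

0

Msg: c at 0 (size 4, align 4) → ends 4; g at 4 (size 1, align 1) → ends 5; pad 3 to align 8 for d; d at 8 (size 8, align 8) → ends 16; h at 16 (size 8, align 8) → ends 24; a at 24 (size 1, align 1) → ends 25; tail pad 7 to reach multiple of 8; total 32 bytes, alignment 8
port at 0 (size 8, align 1) → ends 8
seq at 8 (size 4, align 1) → ends 12
length at 12 (size 6, align 1) → ends 18
version at 18 (size 8, align 1) → ends 26
flags at 26 (size 1, align 1) → ends 27
checksum at 27 (size 4, align 1) → ends 31
ttl at 31 (size 32, align 1) → ends 63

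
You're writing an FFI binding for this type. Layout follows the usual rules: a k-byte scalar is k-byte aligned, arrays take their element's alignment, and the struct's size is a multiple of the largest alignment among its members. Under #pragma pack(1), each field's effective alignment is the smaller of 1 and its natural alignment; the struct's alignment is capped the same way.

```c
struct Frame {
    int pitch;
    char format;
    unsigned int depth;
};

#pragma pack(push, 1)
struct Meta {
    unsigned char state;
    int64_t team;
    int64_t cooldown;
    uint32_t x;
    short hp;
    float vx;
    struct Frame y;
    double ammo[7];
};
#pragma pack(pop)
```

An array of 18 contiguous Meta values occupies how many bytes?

Frame: @0: pitch [4B, align 4] → 4; @4: format [1B, align 1] → 5; +3 pad (align 4); @8: depth [4B, align 4] → 12; size 12, align 4
@0: state [1B, align 1] → 1
@1: team [8B, align 1] → 9
@9: cooldown [8B, align 1] → 17
@17: x [4B, align 1] → 21
@21: hp [2B, align 1] → 23
@23: vx [4B, align 1] → 27
@27: y [12B, align 1] → 39
@39: ammo [56B, align 1] → 95
size 95, align 1
array of 18: 18 × 95 = 1710

1710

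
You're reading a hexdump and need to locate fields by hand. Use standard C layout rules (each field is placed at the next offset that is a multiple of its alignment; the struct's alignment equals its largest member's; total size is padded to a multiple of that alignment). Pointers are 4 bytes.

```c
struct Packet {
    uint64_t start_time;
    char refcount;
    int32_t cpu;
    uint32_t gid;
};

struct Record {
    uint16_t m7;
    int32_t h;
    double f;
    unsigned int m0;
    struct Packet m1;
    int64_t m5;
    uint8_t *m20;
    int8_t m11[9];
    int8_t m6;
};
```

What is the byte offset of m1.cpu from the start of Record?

36

Packet: start_time at 0 (size 8, align 8) → ends 8; refcount at 8 (size 1, align 1) → ends 9; pad 3 to align 4 for cpu; cpu at 12 (size 4, align 4) → ends 16; gid at 16 (size 4, align 4) → ends 20; tail pad 4 to reach multiple of 8; total 24 bytes, alignment 8
m7 at 0 (size 2, align 2) → ends 2
pad 2 to align 4 for h
h at 4 (size 4, align 4) → ends 8
f at 8 (size 8, align 8) → ends 16
m0 at 16 (size 4, align 4) → ends 20
pad 4 to align 8 for m1
m1 at 24 (size 24, align 8) → ends 48
within Packet: cpu at 12
24 + 12 = 36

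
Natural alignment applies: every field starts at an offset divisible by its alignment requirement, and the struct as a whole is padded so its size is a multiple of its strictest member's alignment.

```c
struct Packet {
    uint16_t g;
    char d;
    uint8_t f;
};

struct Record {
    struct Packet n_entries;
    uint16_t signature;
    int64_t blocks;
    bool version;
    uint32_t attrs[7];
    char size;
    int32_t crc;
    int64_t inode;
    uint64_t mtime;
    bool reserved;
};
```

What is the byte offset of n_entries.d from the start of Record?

2

Packet: @0: g [2B, align 2] → 2; @2: d [1B, align 1] → 3; @3: f [1B, align 1] → 4; size 4, align 2
@0: n_entries [4B, align 2] → 4
within Packet: d at 2
0 + 2 = 2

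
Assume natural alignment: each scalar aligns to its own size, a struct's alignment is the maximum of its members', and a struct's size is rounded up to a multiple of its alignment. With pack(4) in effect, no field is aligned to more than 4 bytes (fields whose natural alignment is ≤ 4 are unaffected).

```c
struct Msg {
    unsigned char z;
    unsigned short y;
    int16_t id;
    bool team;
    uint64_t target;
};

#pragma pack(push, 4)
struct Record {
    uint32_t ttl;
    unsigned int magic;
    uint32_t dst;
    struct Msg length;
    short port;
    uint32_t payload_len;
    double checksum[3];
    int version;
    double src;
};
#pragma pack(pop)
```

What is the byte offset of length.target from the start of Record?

Msg: z at 0 (size 1, align 1) → ends 1; pad 1 to align 2 for y; y at 2 (size 2, align 2) → ends 4; id at 4 (size 2, align 2) → ends 6; team at 6 (size 1, align 1) → ends 7; pad 1 to align 8 for target; target at 8 (size 8, align 8) → ends 16; total 16 bytes, alignment 8
ttl at 0 (size 4, align 4) → ends 4
magic at 4 (size 4, align 4) → ends 8
dst at 8 (size 4, align 4) → ends 12
length at 12 (size 16, align 4) → ends 28
within Msg: target at 8
12 + 8 = 20

20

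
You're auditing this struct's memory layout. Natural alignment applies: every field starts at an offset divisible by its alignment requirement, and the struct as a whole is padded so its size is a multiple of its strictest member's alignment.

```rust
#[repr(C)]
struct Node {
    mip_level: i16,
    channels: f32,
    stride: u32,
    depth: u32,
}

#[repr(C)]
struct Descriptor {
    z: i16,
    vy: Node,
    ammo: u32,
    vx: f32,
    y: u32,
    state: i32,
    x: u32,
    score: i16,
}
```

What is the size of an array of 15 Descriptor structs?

Node: 0..2  mip_level  (2B, 2-aligned); 2..4  -- padding (2B); 4..8  channels  (4B, 4-aligned); 8..12  stride  (4B, 4-aligned); 12..16  depth  (4B, 4-aligned); sizeof = 16, alignof = 4
0..2  z  (2B, 2-aligned)
2..4  -- padding (2B)
4..20  vy  (16B, 4-aligned)
20..24  ammo  (4B, 4-aligned)
24..28  vx  (4B, 4-aligned)
28..32  y  (4B, 4-aligned)
32..36  state  (4B, 4-aligned)
36..40  x  (4B, 4-aligned)
40..42  score  (2B, 2-aligned)
42..44  -- tail padding (2B)
sizeof = 44, alignof = 4
array of 15: 15 × 44 = 660

660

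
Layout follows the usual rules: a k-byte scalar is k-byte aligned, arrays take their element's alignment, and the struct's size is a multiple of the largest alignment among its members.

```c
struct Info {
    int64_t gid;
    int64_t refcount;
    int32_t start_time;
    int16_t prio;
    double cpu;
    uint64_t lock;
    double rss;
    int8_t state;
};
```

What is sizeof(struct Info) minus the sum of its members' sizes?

@0: gid [8B, align 8] → 8
@8: refcount [8B, align 8] → 16
@16: start_time [4B, align 4] → 20
@20: prio [2B, align 2] → 22
+2 pad (align 8)
@24: cpu [8B, align 8] → 32
@32: lock [8B, align 8] → 40
@40: rss [8B, align 8] → 48
@48: state [1B, align 1] → 49
+7 tail pad (align 8)
size 56, align 8
data bytes 47, size 56 → padding 9

9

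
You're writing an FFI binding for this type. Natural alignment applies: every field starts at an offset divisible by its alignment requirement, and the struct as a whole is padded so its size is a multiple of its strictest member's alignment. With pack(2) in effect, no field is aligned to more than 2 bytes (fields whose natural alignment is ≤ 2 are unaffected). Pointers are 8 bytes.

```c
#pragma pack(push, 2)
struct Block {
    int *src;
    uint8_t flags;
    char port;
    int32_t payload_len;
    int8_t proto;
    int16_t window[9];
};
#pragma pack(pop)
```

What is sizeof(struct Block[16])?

544

src at 0 (size 8, align 2) → ends 8
flags at 8 (size 1, align 1) → ends 9
port at 9 (size 1, align 1) → ends 10
payload_len at 10 (size 4, align 2) → ends 14
proto at 14 (size 1, align 1) → ends 15
pad 1 to align 2 for window
window at 16 (size 18, align 2) → ends 34
total 34 bytes, alignment 2
array of 16: 16 × 34 = 544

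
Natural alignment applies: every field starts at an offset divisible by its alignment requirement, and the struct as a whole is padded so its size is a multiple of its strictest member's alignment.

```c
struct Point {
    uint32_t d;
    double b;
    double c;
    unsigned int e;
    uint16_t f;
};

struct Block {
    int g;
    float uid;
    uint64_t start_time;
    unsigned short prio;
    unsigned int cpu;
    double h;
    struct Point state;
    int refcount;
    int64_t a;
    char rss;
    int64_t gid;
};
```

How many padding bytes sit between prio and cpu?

2

Point: d at 0 (size 4, align 4) → ends 4; pad 4 to align 8 for b; b at 8 (size 8, align 8) → ends 16; c at 16 (size 8, align 8) → ends 24; e at 24 (size 4, align 4) → ends 28; f at 28 (size 2, align 2) → ends 30; tail pad 2 to reach multiple of 8; total 32 bytes, alignment 8
g at 0 (size 4, align 4) → ends 4
uid at 4 (size 4, align 4) → ends 8
start_time at 8 (size 8, align 8) → ends 16
prio at 16 (size 2, align 2) → ends 18
pad 2 to align 4 for cpu
cpu at 20 (size 4, align 4) → ends 24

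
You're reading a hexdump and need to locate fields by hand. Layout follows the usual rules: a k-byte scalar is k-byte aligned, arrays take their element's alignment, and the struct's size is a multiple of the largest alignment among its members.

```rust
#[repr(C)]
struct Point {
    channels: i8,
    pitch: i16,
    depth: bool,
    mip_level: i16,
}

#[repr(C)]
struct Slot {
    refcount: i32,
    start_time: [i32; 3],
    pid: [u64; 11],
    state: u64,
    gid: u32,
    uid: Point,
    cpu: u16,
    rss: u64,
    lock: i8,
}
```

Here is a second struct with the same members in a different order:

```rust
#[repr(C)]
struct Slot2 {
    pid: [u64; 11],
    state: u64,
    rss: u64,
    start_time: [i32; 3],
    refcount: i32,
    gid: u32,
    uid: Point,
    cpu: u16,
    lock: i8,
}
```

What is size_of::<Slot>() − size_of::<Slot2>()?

Point: 0..1  channels  (1B, 1-aligned); 1..2  -- padding (1B); 2..4  pitch  (2B, 2-aligned); 4..5  depth  (1B, 1-aligned); 5..6  -- padding (1B); 6..8  mip_level  (2B, 2-aligned); sizeof = 8, alignof = 2
0..4  refcount  (4B, 4-aligned)
4..16  start_time  (12B, 4-aligned)
16..104  pid  (88B, 8-aligned)
104..112  state  (8B, 8-aligned)
112..116  gid  (4B, 4-aligned)
116..124  uid  (8B, 2-aligned)
124..126  cpu  (2B, 2-aligned)
126..128  -- padding (2B)
128..136  rss  (8B, 8-aligned)
136..137  lock  (1B, 1-aligned)
137..144  -- tail padding (7B)
sizeof = 144, alignof = 8
— Slot2 —
0..88  pid  (88B, 8-aligned)
88..96  state  (8B, 8-aligned)
96..104  rss  (8B, 8-aligned)
104..116  start_time  (12B, 4-aligned)
116..120  refcount  (4B, 4-aligned)
120..124  gid  (4B, 4-aligned)
124..132  uid  (8B, 2-aligned)
132..134  cpu  (2B, 2-aligned)
134..135  lock  (1B, 1-aligned)
135..136  -- tail padding (1B)
sizeof = 136, alignof = 8
144 − 136 = 8

8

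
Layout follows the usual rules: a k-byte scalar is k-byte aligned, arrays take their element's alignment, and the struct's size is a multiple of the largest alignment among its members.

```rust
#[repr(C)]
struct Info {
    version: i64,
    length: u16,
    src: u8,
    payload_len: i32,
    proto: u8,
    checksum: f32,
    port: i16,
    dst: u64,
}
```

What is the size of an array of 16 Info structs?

0..8  version  (8B, 8-aligned)
8..10  length  (2B, 2-aligned)
10..11  src  (1B, 1-aligned)
11..12  -- padding (1B)
12..16  payload_len  (4B, 4-aligned)
16..17  proto  (1B, 1-aligned)
17..20  -- padding (3B)
20..24  checksum  (4B, 4-aligned)
24..26  port  (2B, 2-aligned)
26..32  -- padding (6B)
32..40  dst  (8B, 8-aligned)
sizeof = 40, alignof = 8
array of 16: 16 × 40 = 640

640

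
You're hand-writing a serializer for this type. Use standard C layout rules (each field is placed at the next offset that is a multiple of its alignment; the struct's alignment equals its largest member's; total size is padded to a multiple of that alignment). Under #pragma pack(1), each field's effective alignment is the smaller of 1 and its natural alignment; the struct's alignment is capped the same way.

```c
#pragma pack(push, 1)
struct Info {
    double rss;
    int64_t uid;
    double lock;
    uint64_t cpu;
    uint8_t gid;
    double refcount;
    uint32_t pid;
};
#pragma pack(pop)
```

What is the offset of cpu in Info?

0..8  rss  (8B, 1-aligned)
8..16  uid  (8B, 1-aligned)
16..24  lock  (8B, 1-aligned)
24..32  cpu  (8B, 1-aligned)

24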